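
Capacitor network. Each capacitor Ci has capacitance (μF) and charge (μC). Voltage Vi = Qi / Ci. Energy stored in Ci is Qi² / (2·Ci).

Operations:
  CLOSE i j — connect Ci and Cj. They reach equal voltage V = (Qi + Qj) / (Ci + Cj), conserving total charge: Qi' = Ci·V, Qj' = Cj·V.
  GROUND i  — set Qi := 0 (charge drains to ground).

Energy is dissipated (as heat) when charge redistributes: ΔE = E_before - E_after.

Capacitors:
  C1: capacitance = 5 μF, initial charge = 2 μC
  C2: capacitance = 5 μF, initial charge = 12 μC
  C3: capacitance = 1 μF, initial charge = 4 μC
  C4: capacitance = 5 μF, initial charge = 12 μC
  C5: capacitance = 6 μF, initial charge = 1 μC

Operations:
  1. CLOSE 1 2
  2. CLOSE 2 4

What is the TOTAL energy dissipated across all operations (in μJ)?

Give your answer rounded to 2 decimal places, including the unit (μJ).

Initial: C1(5μF, Q=2μC, V=0.40V), C2(5μF, Q=12μC, V=2.40V), C3(1μF, Q=4μC, V=4.00V), C4(5μF, Q=12μC, V=2.40V), C5(6μF, Q=1μC, V=0.17V)
Op 1: CLOSE 1-2: Q_total=14.00, C_total=10.00, V=1.40; Q1=7.00, Q2=7.00; dissipated=5.000
Op 2: CLOSE 2-4: Q_total=19.00, C_total=10.00, V=1.90; Q2=9.50, Q4=9.50; dissipated=1.250
Total dissipated: 6.250 μJ

Answer: 6.25 μJ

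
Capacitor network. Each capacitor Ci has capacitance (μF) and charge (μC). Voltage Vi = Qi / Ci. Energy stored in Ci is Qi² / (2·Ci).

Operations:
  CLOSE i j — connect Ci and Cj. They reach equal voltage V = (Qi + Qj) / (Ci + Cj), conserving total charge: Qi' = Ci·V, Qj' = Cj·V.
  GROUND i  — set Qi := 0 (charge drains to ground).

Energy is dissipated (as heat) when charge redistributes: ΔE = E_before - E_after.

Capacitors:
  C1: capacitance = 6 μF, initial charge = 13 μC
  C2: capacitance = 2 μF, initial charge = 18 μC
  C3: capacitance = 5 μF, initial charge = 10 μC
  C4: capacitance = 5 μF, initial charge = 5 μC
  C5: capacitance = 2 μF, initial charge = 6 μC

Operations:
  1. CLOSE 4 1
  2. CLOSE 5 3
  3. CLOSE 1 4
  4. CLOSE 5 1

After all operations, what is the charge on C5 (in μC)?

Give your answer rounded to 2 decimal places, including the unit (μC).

Answer: 3.60 μC

Derivation:
Initial: C1(6μF, Q=13μC, V=2.17V), C2(2μF, Q=18μC, V=9.00V), C3(5μF, Q=10μC, V=2.00V), C4(5μF, Q=5μC, V=1.00V), C5(2μF, Q=6μC, V=3.00V)
Op 1: CLOSE 4-1: Q_total=18.00, C_total=11.00, V=1.64; Q4=8.18, Q1=9.82; dissipated=1.856
Op 2: CLOSE 5-3: Q_total=16.00, C_total=7.00, V=2.29; Q5=4.57, Q3=11.43; dissipated=0.714
Op 3: CLOSE 1-4: Q_total=18.00, C_total=11.00, V=1.64; Q1=9.82, Q4=8.18; dissipated=0.000
Op 4: CLOSE 5-1: Q_total=14.39, C_total=8.00, V=1.80; Q5=3.60, Q1=10.79; dissipated=0.316
Final charges: Q1=10.79, Q2=18.00, Q3=11.43, Q4=8.18, Q5=3.60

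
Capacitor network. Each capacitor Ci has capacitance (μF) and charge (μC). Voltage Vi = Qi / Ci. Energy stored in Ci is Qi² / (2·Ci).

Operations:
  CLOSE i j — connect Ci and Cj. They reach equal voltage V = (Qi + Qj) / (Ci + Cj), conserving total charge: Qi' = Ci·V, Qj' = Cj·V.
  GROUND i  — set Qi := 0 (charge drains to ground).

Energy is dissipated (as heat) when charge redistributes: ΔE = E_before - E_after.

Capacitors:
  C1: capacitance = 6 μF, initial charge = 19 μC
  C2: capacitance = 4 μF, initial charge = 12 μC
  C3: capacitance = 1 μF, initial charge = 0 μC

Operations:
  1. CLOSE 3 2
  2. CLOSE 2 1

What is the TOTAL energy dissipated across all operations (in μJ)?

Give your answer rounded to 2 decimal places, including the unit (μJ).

Answer: 4.31 μJ

Derivation:
Initial: C1(6μF, Q=19μC, V=3.17V), C2(4μF, Q=12μC, V=3.00V), C3(1μF, Q=0μC, V=0.00V)
Op 1: CLOSE 3-2: Q_total=12.00, C_total=5.00, V=2.40; Q3=2.40, Q2=9.60; dissipated=3.600
Op 2: CLOSE 2-1: Q_total=28.60, C_total=10.00, V=2.86; Q2=11.44, Q1=17.16; dissipated=0.705
Total dissipated: 4.305 μJ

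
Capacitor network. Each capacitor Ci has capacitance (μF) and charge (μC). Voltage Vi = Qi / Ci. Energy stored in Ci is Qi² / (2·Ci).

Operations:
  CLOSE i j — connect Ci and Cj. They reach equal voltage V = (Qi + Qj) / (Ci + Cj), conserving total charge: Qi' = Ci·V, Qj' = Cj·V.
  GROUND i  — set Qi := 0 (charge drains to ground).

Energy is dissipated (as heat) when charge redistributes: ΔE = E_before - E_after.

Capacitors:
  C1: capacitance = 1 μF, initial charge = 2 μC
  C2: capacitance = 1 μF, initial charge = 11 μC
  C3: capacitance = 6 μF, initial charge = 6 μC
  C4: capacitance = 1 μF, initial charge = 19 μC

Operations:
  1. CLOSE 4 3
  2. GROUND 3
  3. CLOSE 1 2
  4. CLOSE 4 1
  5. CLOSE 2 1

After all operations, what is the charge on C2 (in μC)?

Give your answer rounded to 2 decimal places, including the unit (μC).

Initial: C1(1μF, Q=2μC, V=2.00V), C2(1μF, Q=11μC, V=11.00V), C3(6μF, Q=6μC, V=1.00V), C4(1μF, Q=19μC, V=19.00V)
Op 1: CLOSE 4-3: Q_total=25.00, C_total=7.00, V=3.57; Q4=3.57, Q3=21.43; dissipated=138.857
Op 2: GROUND 3: Q3=0; energy lost=38.265
Op 3: CLOSE 1-2: Q_total=13.00, C_total=2.00, V=6.50; Q1=6.50, Q2=6.50; dissipated=20.250
Op 4: CLOSE 4-1: Q_total=10.07, C_total=2.00, V=5.04; Q4=5.04, Q1=5.04; dissipated=2.144
Op 5: CLOSE 2-1: Q_total=11.54, C_total=2.00, V=5.77; Q2=5.77, Q1=5.77; dissipated=0.536
Final charges: Q1=5.77, Q2=5.77, Q3=0.00, Q4=5.04

Answer: 5.77 μC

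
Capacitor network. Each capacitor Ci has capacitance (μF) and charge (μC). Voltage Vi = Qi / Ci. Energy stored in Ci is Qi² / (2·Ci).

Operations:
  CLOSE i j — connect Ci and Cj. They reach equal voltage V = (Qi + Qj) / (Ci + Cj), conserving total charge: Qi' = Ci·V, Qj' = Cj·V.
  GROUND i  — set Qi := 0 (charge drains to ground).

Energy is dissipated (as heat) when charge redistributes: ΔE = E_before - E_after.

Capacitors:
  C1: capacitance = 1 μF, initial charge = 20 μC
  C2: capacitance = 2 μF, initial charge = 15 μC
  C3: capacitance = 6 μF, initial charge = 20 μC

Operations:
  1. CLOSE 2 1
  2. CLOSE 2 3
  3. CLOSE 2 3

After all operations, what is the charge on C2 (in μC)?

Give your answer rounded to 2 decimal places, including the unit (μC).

Initial: C1(1μF, Q=20μC, V=20.00V), C2(2μF, Q=15μC, V=7.50V), C3(6μF, Q=20μC, V=3.33V)
Op 1: CLOSE 2-1: Q_total=35.00, C_total=3.00, V=11.67; Q2=23.33, Q1=11.67; dissipated=52.083
Op 2: CLOSE 2-3: Q_total=43.33, C_total=8.00, V=5.42; Q2=10.83, Q3=32.50; dissipated=52.083
Op 3: CLOSE 2-3: Q_total=43.33, C_total=8.00, V=5.42; Q2=10.83, Q3=32.50; dissipated=0.000
Final charges: Q1=11.67, Q2=10.83, Q3=32.50

Answer: 10.83 μC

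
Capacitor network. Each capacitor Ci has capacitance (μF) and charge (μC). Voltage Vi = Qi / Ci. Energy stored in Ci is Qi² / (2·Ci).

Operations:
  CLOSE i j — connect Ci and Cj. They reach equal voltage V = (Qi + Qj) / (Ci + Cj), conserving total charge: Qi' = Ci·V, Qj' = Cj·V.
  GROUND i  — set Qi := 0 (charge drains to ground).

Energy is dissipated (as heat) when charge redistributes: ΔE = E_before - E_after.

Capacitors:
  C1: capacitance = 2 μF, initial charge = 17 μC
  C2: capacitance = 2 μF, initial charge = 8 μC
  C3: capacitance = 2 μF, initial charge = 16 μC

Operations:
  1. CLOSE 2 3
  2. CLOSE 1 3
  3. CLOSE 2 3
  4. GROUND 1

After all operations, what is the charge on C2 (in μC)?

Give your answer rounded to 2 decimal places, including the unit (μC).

Answer: 13.25 μC

Derivation:
Initial: C1(2μF, Q=17μC, V=8.50V), C2(2μF, Q=8μC, V=4.00V), C3(2μF, Q=16μC, V=8.00V)
Op 1: CLOSE 2-3: Q_total=24.00, C_total=4.00, V=6.00; Q2=12.00, Q3=12.00; dissipated=8.000
Op 2: CLOSE 1-3: Q_total=29.00, C_total=4.00, V=7.25; Q1=14.50, Q3=14.50; dissipated=3.125
Op 3: CLOSE 2-3: Q_total=26.50, C_total=4.00, V=6.62; Q2=13.25, Q3=13.25; dissipated=0.781
Op 4: GROUND 1: Q1=0; energy lost=52.562
Final charges: Q1=0.00, Q2=13.25, Q3=13.25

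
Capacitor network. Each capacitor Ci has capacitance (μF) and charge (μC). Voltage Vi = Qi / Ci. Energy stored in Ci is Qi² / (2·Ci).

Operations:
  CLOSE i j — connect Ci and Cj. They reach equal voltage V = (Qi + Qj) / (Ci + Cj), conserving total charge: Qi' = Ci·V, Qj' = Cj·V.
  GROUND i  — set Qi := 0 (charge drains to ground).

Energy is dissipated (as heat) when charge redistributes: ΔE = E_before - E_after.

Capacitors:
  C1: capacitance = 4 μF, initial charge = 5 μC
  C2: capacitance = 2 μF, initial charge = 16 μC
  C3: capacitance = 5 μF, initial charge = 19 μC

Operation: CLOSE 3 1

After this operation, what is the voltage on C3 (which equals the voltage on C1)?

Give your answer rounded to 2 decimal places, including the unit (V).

Initial: C1(4μF, Q=5μC, V=1.25V), C2(2μF, Q=16μC, V=8.00V), C3(5μF, Q=19μC, V=3.80V)
Op 1: CLOSE 3-1: Q_total=24.00, C_total=9.00, V=2.67; Q3=13.33, Q1=10.67; dissipated=7.225

Answer: 2.67 V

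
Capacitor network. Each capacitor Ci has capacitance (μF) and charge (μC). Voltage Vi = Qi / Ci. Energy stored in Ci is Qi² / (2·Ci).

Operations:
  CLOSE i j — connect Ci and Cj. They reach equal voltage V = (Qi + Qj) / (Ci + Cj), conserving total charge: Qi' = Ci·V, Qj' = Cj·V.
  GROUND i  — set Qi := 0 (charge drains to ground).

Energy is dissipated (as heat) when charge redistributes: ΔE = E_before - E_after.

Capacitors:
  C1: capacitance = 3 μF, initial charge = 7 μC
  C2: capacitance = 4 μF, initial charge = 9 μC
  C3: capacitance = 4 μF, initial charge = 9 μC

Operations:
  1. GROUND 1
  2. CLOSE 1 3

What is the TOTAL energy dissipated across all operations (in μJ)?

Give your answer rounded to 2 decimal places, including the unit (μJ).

Initial: C1(3μF, Q=7μC, V=2.33V), C2(4μF, Q=9μC, V=2.25V), C3(4μF, Q=9μC, V=2.25V)
Op 1: GROUND 1: Q1=0; energy lost=8.167
Op 2: CLOSE 1-3: Q_total=9.00, C_total=7.00, V=1.29; Q1=3.86, Q3=5.14; dissipated=4.339
Total dissipated: 12.506 μJ

Answer: 12.51 μJ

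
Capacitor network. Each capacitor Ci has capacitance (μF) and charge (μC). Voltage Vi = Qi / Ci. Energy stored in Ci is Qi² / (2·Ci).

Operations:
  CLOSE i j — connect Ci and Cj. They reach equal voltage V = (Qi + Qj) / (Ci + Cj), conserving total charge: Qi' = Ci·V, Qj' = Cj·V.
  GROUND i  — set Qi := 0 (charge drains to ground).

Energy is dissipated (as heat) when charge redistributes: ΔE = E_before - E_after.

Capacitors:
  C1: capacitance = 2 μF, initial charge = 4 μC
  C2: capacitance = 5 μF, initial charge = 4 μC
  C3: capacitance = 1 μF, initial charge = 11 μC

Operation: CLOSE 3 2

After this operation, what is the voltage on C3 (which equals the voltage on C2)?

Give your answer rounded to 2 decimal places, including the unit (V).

Initial: C1(2μF, Q=4μC, V=2.00V), C2(5μF, Q=4μC, V=0.80V), C3(1μF, Q=11μC, V=11.00V)
Op 1: CLOSE 3-2: Q_total=15.00, C_total=6.00, V=2.50; Q3=2.50, Q2=12.50; dissipated=43.350

Answer: 2.50 V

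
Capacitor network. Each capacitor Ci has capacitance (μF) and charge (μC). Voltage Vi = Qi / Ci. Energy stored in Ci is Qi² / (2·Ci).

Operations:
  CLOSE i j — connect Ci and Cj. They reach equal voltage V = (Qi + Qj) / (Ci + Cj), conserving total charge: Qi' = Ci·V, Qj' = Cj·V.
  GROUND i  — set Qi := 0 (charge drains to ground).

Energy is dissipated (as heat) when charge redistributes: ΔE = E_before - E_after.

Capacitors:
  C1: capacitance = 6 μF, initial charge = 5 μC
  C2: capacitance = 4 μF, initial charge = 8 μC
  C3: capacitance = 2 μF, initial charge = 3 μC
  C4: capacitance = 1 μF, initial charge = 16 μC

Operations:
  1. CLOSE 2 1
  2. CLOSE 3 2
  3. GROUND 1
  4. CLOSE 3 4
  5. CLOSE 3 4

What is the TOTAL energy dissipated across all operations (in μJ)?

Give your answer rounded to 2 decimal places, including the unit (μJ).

Initial: C1(6μF, Q=5μC, V=0.83V), C2(4μF, Q=8μC, V=2.00V), C3(2μF, Q=3μC, V=1.50V), C4(1μF, Q=16μC, V=16.00V)
Op 1: CLOSE 2-1: Q_total=13.00, C_total=10.00, V=1.30; Q2=5.20, Q1=7.80; dissipated=1.633
Op 2: CLOSE 3-2: Q_total=8.20, C_total=6.00, V=1.37; Q3=2.73, Q2=5.47; dissipated=0.027
Op 3: GROUND 1: Q1=0; energy lost=5.070
Op 4: CLOSE 3-4: Q_total=18.73, C_total=3.00, V=6.24; Q3=12.49, Q4=6.24; dissipated=71.378
Op 5: CLOSE 3-4: Q_total=18.73, C_total=3.00, V=6.24; Q3=12.49, Q4=6.24; dissipated=0.000
Total dissipated: 78.108 μJ

Answer: 78.11 μJ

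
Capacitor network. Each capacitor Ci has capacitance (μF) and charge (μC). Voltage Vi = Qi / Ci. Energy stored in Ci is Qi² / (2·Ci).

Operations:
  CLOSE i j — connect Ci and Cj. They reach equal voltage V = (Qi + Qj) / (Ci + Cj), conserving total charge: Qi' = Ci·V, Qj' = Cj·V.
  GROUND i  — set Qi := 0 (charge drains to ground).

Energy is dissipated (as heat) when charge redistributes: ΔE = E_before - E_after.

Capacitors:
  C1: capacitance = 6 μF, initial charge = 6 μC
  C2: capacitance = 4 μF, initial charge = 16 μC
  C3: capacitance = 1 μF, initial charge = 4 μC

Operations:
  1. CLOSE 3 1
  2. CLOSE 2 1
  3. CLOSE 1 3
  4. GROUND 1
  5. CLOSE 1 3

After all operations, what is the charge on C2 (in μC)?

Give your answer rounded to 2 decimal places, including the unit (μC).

Initial: C1(6μF, Q=6μC, V=1.00V), C2(4μF, Q=16μC, V=4.00V), C3(1μF, Q=4μC, V=4.00V)
Op 1: CLOSE 3-1: Q_total=10.00, C_total=7.00, V=1.43; Q3=1.43, Q1=8.57; dissipated=3.857
Op 2: CLOSE 2-1: Q_total=24.57, C_total=10.00, V=2.46; Q2=9.83, Q1=14.74; dissipated=7.935
Op 3: CLOSE 1-3: Q_total=16.17, C_total=7.00, V=2.31; Q1=13.86, Q3=2.31; dissipated=0.453
Op 4: GROUND 1: Q1=0; energy lost=16.011
Op 5: CLOSE 1-3: Q_total=2.31, C_total=7.00, V=0.33; Q1=1.98, Q3=0.33; dissipated=2.287
Final charges: Q1=1.98, Q2=9.83, Q3=0.33

Answer: 9.83 μC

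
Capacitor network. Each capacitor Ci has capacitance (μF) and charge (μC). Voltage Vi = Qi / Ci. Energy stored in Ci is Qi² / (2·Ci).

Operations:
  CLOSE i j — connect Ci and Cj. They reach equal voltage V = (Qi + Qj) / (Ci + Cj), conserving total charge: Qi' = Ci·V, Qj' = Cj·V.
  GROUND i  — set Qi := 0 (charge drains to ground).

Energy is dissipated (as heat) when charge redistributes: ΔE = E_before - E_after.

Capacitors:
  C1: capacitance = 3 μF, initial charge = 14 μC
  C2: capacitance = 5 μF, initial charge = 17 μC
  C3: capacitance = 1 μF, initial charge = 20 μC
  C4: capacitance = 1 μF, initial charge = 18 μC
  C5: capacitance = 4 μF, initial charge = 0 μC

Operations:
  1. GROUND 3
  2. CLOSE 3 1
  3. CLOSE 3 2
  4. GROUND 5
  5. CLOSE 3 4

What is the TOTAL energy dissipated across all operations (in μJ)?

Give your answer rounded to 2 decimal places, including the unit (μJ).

Initial: C1(3μF, Q=14μC, V=4.67V), C2(5μF, Q=17μC, V=3.40V), C3(1μF, Q=20μC, V=20.00V), C4(1μF, Q=18μC, V=18.00V), C5(4μF, Q=0μC, V=0.00V)
Op 1: GROUND 3: Q3=0; energy lost=200.000
Op 2: CLOSE 3-1: Q_total=14.00, C_total=4.00, V=3.50; Q3=3.50, Q1=10.50; dissipated=8.167
Op 3: CLOSE 3-2: Q_total=20.50, C_total=6.00, V=3.42; Q3=3.42, Q2=17.08; dissipated=0.004
Op 4: GROUND 5: Q5=0; energy lost=0.000
Op 5: CLOSE 3-4: Q_total=21.42, C_total=2.00, V=10.71; Q3=10.71, Q4=10.71; dissipated=53.168
Total dissipated: 261.339 μJ

Answer: 261.34 μJ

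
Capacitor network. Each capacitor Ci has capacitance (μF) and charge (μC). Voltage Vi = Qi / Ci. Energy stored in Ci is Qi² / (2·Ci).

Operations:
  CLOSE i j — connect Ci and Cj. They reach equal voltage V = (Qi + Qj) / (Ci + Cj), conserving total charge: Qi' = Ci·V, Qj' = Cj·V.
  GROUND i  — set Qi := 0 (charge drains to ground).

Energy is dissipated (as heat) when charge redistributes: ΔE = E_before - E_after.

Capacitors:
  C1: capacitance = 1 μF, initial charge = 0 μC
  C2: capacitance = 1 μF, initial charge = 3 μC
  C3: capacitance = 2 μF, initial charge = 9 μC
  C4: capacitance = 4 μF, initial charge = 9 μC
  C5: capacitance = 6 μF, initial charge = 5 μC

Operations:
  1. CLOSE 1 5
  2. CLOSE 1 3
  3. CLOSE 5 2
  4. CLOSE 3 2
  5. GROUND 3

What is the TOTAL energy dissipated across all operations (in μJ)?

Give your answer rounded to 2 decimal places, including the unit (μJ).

Answer: 15.20 μJ

Derivation:
Initial: C1(1μF, Q=0μC, V=0.00V), C2(1μF, Q=3μC, V=3.00V), C3(2μF, Q=9μC, V=4.50V), C4(4μF, Q=9μC, V=2.25V), C5(6μF, Q=5μC, V=0.83V)
Op 1: CLOSE 1-5: Q_total=5.00, C_total=7.00, V=0.71; Q1=0.71, Q5=4.29; dissipated=0.298
Op 2: CLOSE 1-3: Q_total=9.71, C_total=3.00, V=3.24; Q1=3.24, Q3=6.48; dissipated=4.777
Op 3: CLOSE 5-2: Q_total=7.29, C_total=7.00, V=1.04; Q5=6.24, Q2=1.04; dissipated=2.239
Op 4: CLOSE 3-2: Q_total=7.52, C_total=3.00, V=2.51; Q3=5.01, Q2=2.51; dissipated=1.609
Op 5: GROUND 3: Q3=0; energy lost=6.278
Total dissipated: 15.202 μJ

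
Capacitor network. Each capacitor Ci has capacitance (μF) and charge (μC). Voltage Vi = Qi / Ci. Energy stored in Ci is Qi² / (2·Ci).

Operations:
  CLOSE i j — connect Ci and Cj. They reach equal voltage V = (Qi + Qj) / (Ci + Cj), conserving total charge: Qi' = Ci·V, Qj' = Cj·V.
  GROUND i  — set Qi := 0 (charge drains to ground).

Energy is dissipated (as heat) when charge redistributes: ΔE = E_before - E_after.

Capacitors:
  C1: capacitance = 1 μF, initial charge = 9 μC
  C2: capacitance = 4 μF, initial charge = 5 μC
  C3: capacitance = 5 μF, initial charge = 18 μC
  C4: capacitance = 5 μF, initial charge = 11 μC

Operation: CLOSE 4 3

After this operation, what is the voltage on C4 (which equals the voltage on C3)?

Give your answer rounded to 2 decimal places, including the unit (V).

Initial: C1(1μF, Q=9μC, V=9.00V), C2(4μF, Q=5μC, V=1.25V), C3(5μF, Q=18μC, V=3.60V), C4(5μF, Q=11μC, V=2.20V)
Op 1: CLOSE 4-3: Q_total=29.00, C_total=10.00, V=2.90; Q4=14.50, Q3=14.50; dissipated=2.450

Answer: 2.90 V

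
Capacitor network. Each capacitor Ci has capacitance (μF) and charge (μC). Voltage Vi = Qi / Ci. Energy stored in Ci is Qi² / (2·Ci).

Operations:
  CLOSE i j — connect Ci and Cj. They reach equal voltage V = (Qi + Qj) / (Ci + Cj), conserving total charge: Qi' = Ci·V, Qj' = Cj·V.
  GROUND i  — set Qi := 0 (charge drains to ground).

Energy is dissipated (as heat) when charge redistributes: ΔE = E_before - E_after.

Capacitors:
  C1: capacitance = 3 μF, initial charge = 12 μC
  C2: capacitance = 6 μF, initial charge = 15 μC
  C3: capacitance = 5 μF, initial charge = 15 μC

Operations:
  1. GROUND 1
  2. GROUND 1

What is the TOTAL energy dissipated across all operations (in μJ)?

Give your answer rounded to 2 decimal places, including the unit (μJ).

Initial: C1(3μF, Q=12μC, V=4.00V), C2(6μF, Q=15μC, V=2.50V), C3(5μF, Q=15μC, V=3.00V)
Op 1: GROUND 1: Q1=0; energy lost=24.000
Op 2: GROUND 1: Q1=0; energy lost=0.000
Total dissipated: 24.000 μJ

Answer: 24.00 μJ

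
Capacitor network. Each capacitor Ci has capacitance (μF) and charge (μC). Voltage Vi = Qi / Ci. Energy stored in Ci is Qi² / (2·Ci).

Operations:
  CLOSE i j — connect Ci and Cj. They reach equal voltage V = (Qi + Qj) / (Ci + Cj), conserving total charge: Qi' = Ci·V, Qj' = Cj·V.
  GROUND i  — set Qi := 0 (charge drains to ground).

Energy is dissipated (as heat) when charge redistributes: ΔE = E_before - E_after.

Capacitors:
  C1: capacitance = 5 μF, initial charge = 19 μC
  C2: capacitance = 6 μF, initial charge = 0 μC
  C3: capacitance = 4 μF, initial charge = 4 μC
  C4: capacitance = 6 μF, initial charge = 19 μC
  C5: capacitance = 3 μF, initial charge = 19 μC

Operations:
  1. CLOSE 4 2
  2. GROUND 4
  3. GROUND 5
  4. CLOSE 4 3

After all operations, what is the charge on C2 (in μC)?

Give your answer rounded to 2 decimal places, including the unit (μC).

Initial: C1(5μF, Q=19μC, V=3.80V), C2(6μF, Q=0μC, V=0.00V), C3(4μF, Q=4μC, V=1.00V), C4(6μF, Q=19μC, V=3.17V), C5(3μF, Q=19μC, V=6.33V)
Op 1: CLOSE 4-2: Q_total=19.00, C_total=12.00, V=1.58; Q4=9.50, Q2=9.50; dissipated=15.042
Op 2: GROUND 4: Q4=0; energy lost=7.521
Op 3: GROUND 5: Q5=0; energy lost=60.167
Op 4: CLOSE 4-3: Q_total=4.00, C_total=10.00, V=0.40; Q4=2.40, Q3=1.60; dissipated=1.200
Final charges: Q1=19.00, Q2=9.50, Q3=1.60, Q4=2.40, Q5=0.00

Answer: 9.50 μC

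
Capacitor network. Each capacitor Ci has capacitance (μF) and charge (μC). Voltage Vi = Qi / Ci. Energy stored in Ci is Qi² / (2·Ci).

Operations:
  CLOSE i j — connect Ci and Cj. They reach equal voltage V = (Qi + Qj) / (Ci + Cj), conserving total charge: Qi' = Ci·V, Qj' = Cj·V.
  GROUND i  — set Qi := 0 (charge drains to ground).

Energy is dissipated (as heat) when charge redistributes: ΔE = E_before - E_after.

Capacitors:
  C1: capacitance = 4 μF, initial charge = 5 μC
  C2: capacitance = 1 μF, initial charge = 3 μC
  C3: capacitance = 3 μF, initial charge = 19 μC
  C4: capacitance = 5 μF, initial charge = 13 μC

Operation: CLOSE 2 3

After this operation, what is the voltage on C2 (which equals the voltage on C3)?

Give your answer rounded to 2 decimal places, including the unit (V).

Answer: 5.50 V

Derivation:
Initial: C1(4μF, Q=5μC, V=1.25V), C2(1μF, Q=3μC, V=3.00V), C3(3μF, Q=19μC, V=6.33V), C4(5μF, Q=13μC, V=2.60V)
Op 1: CLOSE 2-3: Q_total=22.00, C_total=4.00, V=5.50; Q2=5.50, Q3=16.50; dissipated=4.167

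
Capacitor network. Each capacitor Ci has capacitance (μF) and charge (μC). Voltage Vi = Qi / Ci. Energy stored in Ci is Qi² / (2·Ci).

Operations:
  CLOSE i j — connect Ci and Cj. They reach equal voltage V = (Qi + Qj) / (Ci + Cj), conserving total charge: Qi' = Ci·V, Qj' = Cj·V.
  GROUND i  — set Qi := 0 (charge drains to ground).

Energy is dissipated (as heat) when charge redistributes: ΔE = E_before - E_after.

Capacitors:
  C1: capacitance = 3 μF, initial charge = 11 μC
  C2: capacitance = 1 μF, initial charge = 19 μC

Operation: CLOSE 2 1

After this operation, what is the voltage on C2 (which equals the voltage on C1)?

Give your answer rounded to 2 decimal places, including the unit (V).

Initial: C1(3μF, Q=11μC, V=3.67V), C2(1μF, Q=19μC, V=19.00V)
Op 1: CLOSE 2-1: Q_total=30.00, C_total=4.00, V=7.50; Q2=7.50, Q1=22.50; dissipated=88.167

Answer: 7.50 V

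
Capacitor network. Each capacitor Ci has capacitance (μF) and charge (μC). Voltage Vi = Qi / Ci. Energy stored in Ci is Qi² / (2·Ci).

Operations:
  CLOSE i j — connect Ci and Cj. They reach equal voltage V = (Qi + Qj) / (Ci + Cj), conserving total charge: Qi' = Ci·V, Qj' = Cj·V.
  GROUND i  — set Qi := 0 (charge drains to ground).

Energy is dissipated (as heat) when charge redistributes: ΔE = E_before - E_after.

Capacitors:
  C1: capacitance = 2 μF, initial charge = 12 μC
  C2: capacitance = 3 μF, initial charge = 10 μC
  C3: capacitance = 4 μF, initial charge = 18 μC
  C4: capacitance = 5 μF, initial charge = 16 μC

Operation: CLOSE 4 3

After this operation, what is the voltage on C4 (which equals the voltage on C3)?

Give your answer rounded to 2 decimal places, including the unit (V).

Initial: C1(2μF, Q=12μC, V=6.00V), C2(3μF, Q=10μC, V=3.33V), C3(4μF, Q=18μC, V=4.50V), C4(5μF, Q=16μC, V=3.20V)
Op 1: CLOSE 4-3: Q_total=34.00, C_total=9.00, V=3.78; Q4=18.89, Q3=15.11; dissipated=1.878

Answer: 3.78 V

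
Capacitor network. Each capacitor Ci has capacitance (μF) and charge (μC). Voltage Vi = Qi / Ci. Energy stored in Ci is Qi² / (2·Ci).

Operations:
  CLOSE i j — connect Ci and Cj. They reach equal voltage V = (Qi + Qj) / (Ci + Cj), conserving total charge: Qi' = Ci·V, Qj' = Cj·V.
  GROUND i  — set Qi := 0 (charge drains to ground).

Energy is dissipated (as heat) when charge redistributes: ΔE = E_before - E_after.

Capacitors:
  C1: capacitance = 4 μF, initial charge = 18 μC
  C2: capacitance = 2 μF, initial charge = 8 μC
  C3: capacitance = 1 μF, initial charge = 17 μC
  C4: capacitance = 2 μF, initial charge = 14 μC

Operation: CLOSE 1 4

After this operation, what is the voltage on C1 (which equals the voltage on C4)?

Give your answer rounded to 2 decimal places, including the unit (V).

Answer: 5.33 V

Derivation:
Initial: C1(4μF, Q=18μC, V=4.50V), C2(2μF, Q=8μC, V=4.00V), C3(1μF, Q=17μC, V=17.00V), C4(2μF, Q=14μC, V=7.00V)
Op 1: CLOSE 1-4: Q_total=32.00, C_total=6.00, V=5.33; Q1=21.33, Q4=10.67; dissipated=4.167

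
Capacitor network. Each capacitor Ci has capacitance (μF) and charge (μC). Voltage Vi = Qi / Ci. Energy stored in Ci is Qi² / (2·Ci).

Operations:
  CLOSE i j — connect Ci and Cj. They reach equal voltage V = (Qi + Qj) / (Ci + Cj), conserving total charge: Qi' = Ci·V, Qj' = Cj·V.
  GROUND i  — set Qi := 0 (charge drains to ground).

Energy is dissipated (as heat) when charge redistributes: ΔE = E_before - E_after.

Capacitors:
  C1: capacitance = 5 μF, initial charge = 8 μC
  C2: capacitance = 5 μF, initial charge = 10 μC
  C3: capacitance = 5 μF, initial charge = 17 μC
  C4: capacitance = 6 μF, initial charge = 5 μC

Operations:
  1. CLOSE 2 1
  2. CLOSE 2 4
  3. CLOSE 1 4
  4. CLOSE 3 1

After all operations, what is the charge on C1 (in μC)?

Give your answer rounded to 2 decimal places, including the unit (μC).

Initial: C1(5μF, Q=8μC, V=1.60V), C2(5μF, Q=10μC, V=2.00V), C3(5μF, Q=17μC, V=3.40V), C4(6μF, Q=5μC, V=0.83V)
Op 1: CLOSE 2-1: Q_total=18.00, C_total=10.00, V=1.80; Q2=9.00, Q1=9.00; dissipated=0.200
Op 2: CLOSE 2-4: Q_total=14.00, C_total=11.00, V=1.27; Q2=6.36, Q4=7.64; dissipated=1.274
Op 3: CLOSE 1-4: Q_total=16.64, C_total=11.00, V=1.51; Q1=7.56, Q4=9.07; dissipated=0.379
Op 4: CLOSE 3-1: Q_total=24.56, C_total=10.00, V=2.46; Q3=12.28, Q1=12.28; dissipated=4.454
Final charges: Q1=12.28, Q2=6.36, Q3=12.28, Q4=9.07

Answer: 12.28 μC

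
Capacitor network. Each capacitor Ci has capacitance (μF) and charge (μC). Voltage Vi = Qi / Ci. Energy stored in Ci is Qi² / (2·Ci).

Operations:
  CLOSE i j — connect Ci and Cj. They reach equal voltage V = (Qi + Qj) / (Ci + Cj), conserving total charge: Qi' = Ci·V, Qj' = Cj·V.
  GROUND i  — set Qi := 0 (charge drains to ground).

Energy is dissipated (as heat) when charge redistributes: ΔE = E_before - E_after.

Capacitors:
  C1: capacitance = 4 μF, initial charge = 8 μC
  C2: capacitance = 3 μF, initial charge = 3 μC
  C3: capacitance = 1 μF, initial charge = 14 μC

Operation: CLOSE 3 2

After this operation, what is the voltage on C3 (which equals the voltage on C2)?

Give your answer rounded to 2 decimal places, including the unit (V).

Initial: C1(4μF, Q=8μC, V=2.00V), C2(3μF, Q=3μC, V=1.00V), C3(1μF, Q=14μC, V=14.00V)
Op 1: CLOSE 3-2: Q_total=17.00, C_total=4.00, V=4.25; Q3=4.25, Q2=12.75; dissipated=63.375

Answer: 4.25 V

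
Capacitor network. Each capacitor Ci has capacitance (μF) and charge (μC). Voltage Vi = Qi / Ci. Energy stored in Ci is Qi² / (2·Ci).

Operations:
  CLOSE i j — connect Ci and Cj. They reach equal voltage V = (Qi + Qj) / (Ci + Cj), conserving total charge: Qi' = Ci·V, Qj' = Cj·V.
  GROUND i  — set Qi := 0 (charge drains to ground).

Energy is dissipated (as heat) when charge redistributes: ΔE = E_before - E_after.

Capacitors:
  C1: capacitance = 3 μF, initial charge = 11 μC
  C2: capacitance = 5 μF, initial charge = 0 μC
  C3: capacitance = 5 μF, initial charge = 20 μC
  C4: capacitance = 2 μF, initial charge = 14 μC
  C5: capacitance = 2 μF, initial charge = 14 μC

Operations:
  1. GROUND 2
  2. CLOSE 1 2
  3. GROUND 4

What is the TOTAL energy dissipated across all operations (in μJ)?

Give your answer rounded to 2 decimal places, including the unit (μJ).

Answer: 61.60 μJ

Derivation:
Initial: C1(3μF, Q=11μC, V=3.67V), C2(5μF, Q=0μC, V=0.00V), C3(5μF, Q=20μC, V=4.00V), C4(2μF, Q=14μC, V=7.00V), C5(2μF, Q=14μC, V=7.00V)
Op 1: GROUND 2: Q2=0; energy lost=0.000
Op 2: CLOSE 1-2: Q_total=11.00, C_total=8.00, V=1.38; Q1=4.12, Q2=6.88; dissipated=12.604
Op 3: GROUND 4: Q4=0; energy lost=49.000
Total dissipated: 61.604 μJ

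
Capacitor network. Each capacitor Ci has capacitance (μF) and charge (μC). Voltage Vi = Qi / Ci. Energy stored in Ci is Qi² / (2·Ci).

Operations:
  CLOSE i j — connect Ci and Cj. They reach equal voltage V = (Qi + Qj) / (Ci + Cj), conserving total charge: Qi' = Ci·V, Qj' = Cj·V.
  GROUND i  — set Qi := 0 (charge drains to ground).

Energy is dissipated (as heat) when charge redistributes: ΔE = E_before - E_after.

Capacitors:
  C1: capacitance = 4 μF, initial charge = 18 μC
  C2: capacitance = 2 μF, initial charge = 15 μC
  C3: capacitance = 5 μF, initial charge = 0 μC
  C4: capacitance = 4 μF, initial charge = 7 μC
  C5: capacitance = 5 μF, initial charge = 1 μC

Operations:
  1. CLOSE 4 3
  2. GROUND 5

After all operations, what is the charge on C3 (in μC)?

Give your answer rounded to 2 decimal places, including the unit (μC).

Answer: 3.89 μC

Derivation:
Initial: C1(4μF, Q=18μC, V=4.50V), C2(2μF, Q=15μC, V=7.50V), C3(5μF, Q=0μC, V=0.00V), C4(4μF, Q=7μC, V=1.75V), C5(5μF, Q=1μC, V=0.20V)
Op 1: CLOSE 4-3: Q_total=7.00, C_total=9.00, V=0.78; Q4=3.11, Q3=3.89; dissipated=3.403
Op 2: GROUND 5: Q5=0; energy lost=0.100
Final charges: Q1=18.00, Q2=15.00, Q3=3.89, Q4=3.11, Q5=0.00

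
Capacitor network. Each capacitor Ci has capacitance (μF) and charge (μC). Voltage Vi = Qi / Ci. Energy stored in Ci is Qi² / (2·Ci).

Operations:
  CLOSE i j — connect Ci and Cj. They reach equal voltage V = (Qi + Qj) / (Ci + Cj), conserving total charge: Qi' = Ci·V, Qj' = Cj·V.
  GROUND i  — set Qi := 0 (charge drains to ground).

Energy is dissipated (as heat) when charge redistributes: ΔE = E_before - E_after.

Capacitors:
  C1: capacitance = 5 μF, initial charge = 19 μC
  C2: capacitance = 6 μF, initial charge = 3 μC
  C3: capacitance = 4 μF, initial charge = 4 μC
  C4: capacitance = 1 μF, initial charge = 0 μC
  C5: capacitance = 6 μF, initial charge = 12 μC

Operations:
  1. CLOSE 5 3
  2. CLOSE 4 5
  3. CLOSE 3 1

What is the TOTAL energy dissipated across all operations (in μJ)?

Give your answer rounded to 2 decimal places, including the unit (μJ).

Initial: C1(5μF, Q=19μC, V=3.80V), C2(6μF, Q=3μC, V=0.50V), C3(4μF, Q=4μC, V=1.00V), C4(1μF, Q=0μC, V=0.00V), C5(6μF, Q=12μC, V=2.00V)
Op 1: CLOSE 5-3: Q_total=16.00, C_total=10.00, V=1.60; Q5=9.60, Q3=6.40; dissipated=1.200
Op 2: CLOSE 4-5: Q_total=9.60, C_total=7.00, V=1.37; Q4=1.37, Q5=8.23; dissipated=1.097
Op 3: CLOSE 3-1: Q_total=25.40, C_total=9.00, V=2.82; Q3=11.29, Q1=14.11; dissipated=5.378
Total dissipated: 7.675 μJ

Answer: 7.67 μJ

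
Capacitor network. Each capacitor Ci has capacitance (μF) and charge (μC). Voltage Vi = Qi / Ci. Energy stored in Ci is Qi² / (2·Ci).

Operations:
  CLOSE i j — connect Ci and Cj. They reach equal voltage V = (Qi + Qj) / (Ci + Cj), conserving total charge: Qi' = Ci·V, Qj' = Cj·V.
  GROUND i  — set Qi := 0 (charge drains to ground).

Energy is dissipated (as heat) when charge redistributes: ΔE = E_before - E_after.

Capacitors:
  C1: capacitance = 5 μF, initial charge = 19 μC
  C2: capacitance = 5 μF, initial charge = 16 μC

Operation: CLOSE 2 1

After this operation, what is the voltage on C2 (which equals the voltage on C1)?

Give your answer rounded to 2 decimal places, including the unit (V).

Answer: 3.50 V

Derivation:
Initial: C1(5μF, Q=19μC, V=3.80V), C2(5μF, Q=16μC, V=3.20V)
Op 1: CLOSE 2-1: Q_total=35.00, C_total=10.00, V=3.50; Q2=17.50, Q1=17.50; dissipated=0.450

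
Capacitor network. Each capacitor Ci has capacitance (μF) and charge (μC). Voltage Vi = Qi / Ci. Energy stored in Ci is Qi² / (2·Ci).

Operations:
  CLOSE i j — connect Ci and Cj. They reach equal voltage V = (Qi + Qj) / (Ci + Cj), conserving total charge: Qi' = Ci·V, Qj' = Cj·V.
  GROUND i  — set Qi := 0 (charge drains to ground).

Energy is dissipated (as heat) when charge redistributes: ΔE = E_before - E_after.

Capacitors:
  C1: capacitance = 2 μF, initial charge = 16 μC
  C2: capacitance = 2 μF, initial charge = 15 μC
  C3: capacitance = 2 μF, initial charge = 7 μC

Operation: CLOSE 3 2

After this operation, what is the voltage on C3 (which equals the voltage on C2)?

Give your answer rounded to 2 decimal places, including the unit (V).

Initial: C1(2μF, Q=16μC, V=8.00V), C2(2μF, Q=15μC, V=7.50V), C3(2μF, Q=7μC, V=3.50V)
Op 1: CLOSE 3-2: Q_total=22.00, C_total=4.00, V=5.50; Q3=11.00, Q2=11.00; dissipated=8.000

Answer: 5.50 V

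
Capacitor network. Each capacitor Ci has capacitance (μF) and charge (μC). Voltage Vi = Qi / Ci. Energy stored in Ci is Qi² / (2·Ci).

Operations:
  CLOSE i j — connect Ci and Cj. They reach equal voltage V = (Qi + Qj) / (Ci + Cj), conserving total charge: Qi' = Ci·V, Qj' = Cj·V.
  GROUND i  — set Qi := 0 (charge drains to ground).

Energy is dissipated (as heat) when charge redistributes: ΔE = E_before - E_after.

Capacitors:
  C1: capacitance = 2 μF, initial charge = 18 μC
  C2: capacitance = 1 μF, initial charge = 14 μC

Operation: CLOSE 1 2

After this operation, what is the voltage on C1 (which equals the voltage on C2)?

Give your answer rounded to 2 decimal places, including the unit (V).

Initial: C1(2μF, Q=18μC, V=9.00V), C2(1μF, Q=14μC, V=14.00V)
Op 1: CLOSE 1-2: Q_total=32.00, C_total=3.00, V=10.67; Q1=21.33, Q2=10.67; dissipated=8.333

Answer: 10.67 V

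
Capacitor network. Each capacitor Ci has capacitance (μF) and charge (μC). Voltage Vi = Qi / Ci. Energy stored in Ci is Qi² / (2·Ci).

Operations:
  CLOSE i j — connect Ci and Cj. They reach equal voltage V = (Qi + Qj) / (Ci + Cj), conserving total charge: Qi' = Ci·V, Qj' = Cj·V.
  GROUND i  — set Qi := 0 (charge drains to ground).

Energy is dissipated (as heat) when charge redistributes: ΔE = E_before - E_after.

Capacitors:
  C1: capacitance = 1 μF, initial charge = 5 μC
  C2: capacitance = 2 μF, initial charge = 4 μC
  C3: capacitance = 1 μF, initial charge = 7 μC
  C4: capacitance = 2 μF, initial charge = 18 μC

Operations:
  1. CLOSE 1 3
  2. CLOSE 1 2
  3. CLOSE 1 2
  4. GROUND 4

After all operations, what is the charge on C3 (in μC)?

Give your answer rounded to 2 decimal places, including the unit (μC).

Answer: 6.00 μC

Derivation:
Initial: C1(1μF, Q=5μC, V=5.00V), C2(2μF, Q=4μC, V=2.00V), C3(1μF, Q=7μC, V=7.00V), C4(2μF, Q=18μC, V=9.00V)
Op 1: CLOSE 1-3: Q_total=12.00, C_total=2.00, V=6.00; Q1=6.00, Q3=6.00; dissipated=1.000
Op 2: CLOSE 1-2: Q_total=10.00, C_total=3.00, V=3.33; Q1=3.33, Q2=6.67; dissipated=5.333
Op 3: CLOSE 1-2: Q_total=10.00, C_total=3.00, V=3.33; Q1=3.33, Q2=6.67; dissipated=0.000
Op 4: GROUND 4: Q4=0; energy lost=81.000
Final charges: Q1=3.33, Q2=6.67, Q3=6.00, Q4=0.00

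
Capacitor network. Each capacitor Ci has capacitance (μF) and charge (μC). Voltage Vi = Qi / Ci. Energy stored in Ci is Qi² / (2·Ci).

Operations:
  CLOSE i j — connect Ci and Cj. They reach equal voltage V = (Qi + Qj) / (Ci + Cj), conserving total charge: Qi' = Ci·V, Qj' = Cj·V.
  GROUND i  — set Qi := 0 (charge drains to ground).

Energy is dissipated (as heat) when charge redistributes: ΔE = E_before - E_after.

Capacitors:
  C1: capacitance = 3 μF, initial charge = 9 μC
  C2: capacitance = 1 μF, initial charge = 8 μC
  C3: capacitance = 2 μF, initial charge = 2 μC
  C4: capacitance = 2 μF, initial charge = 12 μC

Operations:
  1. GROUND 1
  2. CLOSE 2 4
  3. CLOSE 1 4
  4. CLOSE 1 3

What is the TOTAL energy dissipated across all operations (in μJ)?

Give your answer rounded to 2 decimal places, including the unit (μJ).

Initial: C1(3μF, Q=9μC, V=3.00V), C2(1μF, Q=8μC, V=8.00V), C3(2μF, Q=2μC, V=1.00V), C4(2μF, Q=12μC, V=6.00V)
Op 1: GROUND 1: Q1=0; energy lost=13.500
Op 2: CLOSE 2-4: Q_total=20.00, C_total=3.00, V=6.67; Q2=6.67, Q4=13.33; dissipated=1.333
Op 3: CLOSE 1-4: Q_total=13.33, C_total=5.00, V=2.67; Q1=8.00, Q4=5.33; dissipated=26.667
Op 4: CLOSE 1-3: Q_total=10.00, C_total=5.00, V=2.00; Q1=6.00, Q3=4.00; dissipated=1.667
Total dissipated: 43.167 μJ

Answer: 43.17 μJ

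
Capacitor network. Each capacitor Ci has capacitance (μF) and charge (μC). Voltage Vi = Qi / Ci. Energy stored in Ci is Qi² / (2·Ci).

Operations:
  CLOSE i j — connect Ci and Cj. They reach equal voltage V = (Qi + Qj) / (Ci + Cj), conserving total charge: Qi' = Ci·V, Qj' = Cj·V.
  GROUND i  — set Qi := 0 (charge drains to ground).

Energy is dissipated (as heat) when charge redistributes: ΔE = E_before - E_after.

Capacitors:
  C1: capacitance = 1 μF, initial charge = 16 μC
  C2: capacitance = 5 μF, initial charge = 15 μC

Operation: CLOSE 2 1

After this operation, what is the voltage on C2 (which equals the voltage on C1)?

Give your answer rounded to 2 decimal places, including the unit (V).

Answer: 5.17 V

Derivation:
Initial: C1(1μF, Q=16μC, V=16.00V), C2(5μF, Q=15μC, V=3.00V)
Op 1: CLOSE 2-1: Q_total=31.00, C_total=6.00, V=5.17; Q2=25.83, Q1=5.17; dissipated=70.417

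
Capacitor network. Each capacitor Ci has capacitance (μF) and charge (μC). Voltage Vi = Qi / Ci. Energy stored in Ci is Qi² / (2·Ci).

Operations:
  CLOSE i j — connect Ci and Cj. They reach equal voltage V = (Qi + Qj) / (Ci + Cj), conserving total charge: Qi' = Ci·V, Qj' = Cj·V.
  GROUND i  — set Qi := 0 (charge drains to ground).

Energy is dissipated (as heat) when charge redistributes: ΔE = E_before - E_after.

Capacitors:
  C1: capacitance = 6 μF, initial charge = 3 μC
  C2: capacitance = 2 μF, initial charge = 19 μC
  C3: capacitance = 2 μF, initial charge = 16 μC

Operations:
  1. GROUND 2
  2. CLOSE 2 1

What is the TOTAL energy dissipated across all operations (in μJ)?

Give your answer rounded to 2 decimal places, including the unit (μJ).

Initial: C1(6μF, Q=3μC, V=0.50V), C2(2μF, Q=19μC, V=9.50V), C3(2μF, Q=16μC, V=8.00V)
Op 1: GROUND 2: Q2=0; energy lost=90.250
Op 2: CLOSE 2-1: Q_total=3.00, C_total=8.00, V=0.38; Q2=0.75, Q1=2.25; dissipated=0.188
Total dissipated: 90.438 μJ

Answer: 90.44 μJ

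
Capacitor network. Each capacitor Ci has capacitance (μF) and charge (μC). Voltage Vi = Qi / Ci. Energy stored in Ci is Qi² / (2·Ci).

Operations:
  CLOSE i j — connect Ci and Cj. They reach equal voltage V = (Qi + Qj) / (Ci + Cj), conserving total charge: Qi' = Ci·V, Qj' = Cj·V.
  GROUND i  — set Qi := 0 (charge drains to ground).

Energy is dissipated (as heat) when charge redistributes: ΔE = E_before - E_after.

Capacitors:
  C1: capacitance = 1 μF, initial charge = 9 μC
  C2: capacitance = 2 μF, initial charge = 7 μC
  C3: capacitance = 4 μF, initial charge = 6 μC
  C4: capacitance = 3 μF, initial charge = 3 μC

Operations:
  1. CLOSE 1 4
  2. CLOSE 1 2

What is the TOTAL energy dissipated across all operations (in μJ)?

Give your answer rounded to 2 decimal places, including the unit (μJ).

Initial: C1(1μF, Q=9μC, V=9.00V), C2(2μF, Q=7μC, V=3.50V), C3(4μF, Q=6μC, V=1.50V), C4(3μF, Q=3μC, V=1.00V)
Op 1: CLOSE 1-4: Q_total=12.00, C_total=4.00, V=3.00; Q1=3.00, Q4=9.00; dissipated=24.000
Op 2: CLOSE 1-2: Q_total=10.00, C_total=3.00, V=3.33; Q1=3.33, Q2=6.67; dissipated=0.083
Total dissipated: 24.083 μJ

Answer: 24.08 μJ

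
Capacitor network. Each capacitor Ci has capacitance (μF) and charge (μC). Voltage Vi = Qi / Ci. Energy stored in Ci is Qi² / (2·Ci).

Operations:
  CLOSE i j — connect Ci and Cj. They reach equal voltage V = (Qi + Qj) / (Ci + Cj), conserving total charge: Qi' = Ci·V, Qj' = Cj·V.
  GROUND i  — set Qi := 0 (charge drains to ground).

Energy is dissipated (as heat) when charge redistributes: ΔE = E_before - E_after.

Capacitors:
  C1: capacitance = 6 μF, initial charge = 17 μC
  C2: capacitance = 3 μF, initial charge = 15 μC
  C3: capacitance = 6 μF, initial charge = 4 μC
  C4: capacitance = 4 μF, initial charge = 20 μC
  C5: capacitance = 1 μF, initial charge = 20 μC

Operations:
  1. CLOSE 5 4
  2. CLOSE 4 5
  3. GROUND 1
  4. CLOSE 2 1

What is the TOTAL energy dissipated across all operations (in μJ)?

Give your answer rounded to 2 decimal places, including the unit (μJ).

Initial: C1(6μF, Q=17μC, V=2.83V), C2(3μF, Q=15μC, V=5.00V), C3(6μF, Q=4μC, V=0.67V), C4(4μF, Q=20μC, V=5.00V), C5(1μF, Q=20μC, V=20.00V)
Op 1: CLOSE 5-4: Q_total=40.00, C_total=5.00, V=8.00; Q5=8.00, Q4=32.00; dissipated=90.000
Op 2: CLOSE 4-5: Q_total=40.00, C_total=5.00, V=8.00; Q4=32.00, Q5=8.00; dissipated=0.000
Op 3: GROUND 1: Q1=0; energy lost=24.083
Op 4: CLOSE 2-1: Q_total=15.00, C_total=9.00, V=1.67; Q2=5.00, Q1=10.00; dissipated=25.000
Total dissipated: 139.083 μJ

Answer: 139.08 μJ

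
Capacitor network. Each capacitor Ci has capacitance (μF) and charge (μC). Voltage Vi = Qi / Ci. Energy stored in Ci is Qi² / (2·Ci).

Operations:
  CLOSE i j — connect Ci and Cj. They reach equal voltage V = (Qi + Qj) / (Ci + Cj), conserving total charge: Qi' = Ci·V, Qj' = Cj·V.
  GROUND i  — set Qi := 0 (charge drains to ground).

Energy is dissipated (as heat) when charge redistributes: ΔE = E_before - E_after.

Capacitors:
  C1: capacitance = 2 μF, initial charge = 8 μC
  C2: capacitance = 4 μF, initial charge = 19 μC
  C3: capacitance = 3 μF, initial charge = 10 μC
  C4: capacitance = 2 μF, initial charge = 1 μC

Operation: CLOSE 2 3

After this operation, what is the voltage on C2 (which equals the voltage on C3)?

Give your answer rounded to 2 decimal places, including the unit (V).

Initial: C1(2μF, Q=8μC, V=4.00V), C2(4μF, Q=19μC, V=4.75V), C3(3μF, Q=10μC, V=3.33V), C4(2μF, Q=1μC, V=0.50V)
Op 1: CLOSE 2-3: Q_total=29.00, C_total=7.00, V=4.14; Q2=16.57, Q3=12.43; dissipated=1.720

Answer: 4.14 V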